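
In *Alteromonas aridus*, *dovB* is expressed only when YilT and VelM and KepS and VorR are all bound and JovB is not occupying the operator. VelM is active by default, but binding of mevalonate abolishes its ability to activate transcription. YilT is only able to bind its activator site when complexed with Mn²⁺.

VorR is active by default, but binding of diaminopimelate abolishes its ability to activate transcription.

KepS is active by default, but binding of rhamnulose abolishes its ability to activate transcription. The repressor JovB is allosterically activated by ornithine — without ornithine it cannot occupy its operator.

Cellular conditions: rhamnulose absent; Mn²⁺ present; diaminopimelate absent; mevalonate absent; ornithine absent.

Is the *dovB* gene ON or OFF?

Mn²⁺ is present, so YilT is active.
Mevalonate is absent, so VelM is active.
Rhamnulose is absent, so KepS is active.
Ornithine is absent, so JovB is inactive.
Diaminopimelate is absent, so VorR is active.
No repressor is bound and YilT and VelM and KepS and VorR are active, so *dovB* is transcribed.

ON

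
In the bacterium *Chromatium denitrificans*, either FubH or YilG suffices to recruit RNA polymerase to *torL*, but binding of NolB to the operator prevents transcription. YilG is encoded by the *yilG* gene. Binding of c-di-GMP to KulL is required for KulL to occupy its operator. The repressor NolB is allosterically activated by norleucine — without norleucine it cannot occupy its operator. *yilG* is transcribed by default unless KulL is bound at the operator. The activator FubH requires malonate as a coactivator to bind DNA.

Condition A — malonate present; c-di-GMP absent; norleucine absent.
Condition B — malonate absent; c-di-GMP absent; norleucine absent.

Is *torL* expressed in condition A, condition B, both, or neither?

both

Condition A:
Malonate is present, so FubH is active.
c-di-GMP is absent, so KulL is inactive.
With no repressor bound, *yilG* is transcribed.
So YilG is produced and active.
Norleucine is absent, so NolB is inactive.
Activator FubH is present, so *torL* is transcribed.
→ *torL* is ON in A.
Condition B:
Malonate is absent, so FubH is inactive.
c-di-GMP is absent, so KulL is inactive.
With no repressor bound, *yilG* is transcribed.
So YilG is produced and active.
Norleucine is absent, so NolB is inactive.
Activator YilG is present, so *torL* is transcribed.
→ *torL* is ON in B.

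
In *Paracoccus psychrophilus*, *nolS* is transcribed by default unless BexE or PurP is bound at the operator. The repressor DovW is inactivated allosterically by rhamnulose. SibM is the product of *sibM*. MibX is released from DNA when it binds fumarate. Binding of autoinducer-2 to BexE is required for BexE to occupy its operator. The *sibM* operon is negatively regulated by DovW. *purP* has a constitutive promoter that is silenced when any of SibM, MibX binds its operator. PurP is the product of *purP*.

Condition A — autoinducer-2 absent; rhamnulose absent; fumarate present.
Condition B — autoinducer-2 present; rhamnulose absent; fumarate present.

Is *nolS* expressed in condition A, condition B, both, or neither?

Condition A:
Autoinducer-2 is absent, so BexE is inactive.
Rhamnulose is absent, so DovW is active.
With repressor DovW bound, *sibM* is not transcribed.
So SibM is not produced.
Fumarate is present, so MibX is inactive.
With no repressor bound, *purP* is transcribed.
So PurP is produced and active.
With repressor PurP bound, *nolS* is not transcribed.
→ *nolS* is OFF in A.
Condition B:
Autoinducer-2 is present, so BexE is active.
Rhamnulose is absent, so DovW is active.
With repressor DovW bound, *sibM* is not transcribed.
So SibM is not produced.
Fumarate is present, so MibX is inactive.
With no repressor bound, *purP* is transcribed.
So PurP is produced and active.
With repressor BexE bound, *nolS* is not transcribed.
→ *nolS* is OFF in B.

neither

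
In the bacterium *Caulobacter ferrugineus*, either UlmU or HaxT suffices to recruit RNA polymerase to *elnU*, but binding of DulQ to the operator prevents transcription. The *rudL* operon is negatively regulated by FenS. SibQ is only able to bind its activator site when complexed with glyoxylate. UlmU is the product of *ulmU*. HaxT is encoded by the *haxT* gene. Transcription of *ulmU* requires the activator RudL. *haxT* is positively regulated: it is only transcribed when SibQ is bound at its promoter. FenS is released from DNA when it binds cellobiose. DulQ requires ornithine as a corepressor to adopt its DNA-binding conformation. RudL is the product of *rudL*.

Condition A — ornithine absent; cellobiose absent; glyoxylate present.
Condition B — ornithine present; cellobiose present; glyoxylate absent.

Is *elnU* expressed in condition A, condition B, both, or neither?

A only

Condition A:
Ornithine is absent, so DulQ is inactive.
Cellobiose is absent, so FenS is active.
With repressor FenS bound, *rudL* is not transcribed.
So RudL is not produced.
Required activator RudL is absent, so *ulmU* is not transcribed.
So UlmU is not produced.
Glyoxylate is present, so SibQ is active.
No repressor is bound and SibQ is active, so *haxT* is transcribed.
So HaxT is produced and active.
Activator HaxT is present, so *elnU* is transcribed.
→ *elnU* is ON in A.
Condition B:
Ornithine is present, so DulQ is active.
Cellobiose is present, so FenS is inactive.
With no repressor bound, *rudL* is transcribed.
So RudL is produced and active.
No repressor is bound and RudL is active, so *ulmU* is transcribed.
So UlmU is produced and active.
Glyoxylate is absent, so SibQ is inactive.
Required activator SibQ is absent, so *haxT* is not transcribed.
So HaxT is not produced.
With repressor DulQ bound, *elnU* is not transcribed.
→ *elnU* is OFF in B.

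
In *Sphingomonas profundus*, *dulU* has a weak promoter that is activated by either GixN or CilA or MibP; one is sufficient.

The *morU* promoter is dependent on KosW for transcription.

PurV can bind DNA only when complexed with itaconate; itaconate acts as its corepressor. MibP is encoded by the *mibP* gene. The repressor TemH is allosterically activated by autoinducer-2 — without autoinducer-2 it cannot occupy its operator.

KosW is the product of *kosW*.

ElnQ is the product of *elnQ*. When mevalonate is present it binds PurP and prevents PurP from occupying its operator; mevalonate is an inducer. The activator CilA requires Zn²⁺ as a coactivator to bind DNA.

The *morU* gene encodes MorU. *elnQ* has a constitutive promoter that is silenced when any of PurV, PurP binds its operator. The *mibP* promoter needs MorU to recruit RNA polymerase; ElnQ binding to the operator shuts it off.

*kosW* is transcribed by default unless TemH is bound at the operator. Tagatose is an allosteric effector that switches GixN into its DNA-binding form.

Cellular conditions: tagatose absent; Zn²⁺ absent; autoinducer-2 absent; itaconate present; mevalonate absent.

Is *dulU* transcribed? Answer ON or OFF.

ON

Tagatose is absent, so GixN is inactive.
Zn²⁺ is absent, so CilA is inactive.
Itaconate is present, so PurV is active.
Mevalonate is absent, so PurP is active.
With repressor PurV bound, *elnQ* is not transcribed.
So ElnQ is not produced.
Autoinducer-2 is absent, so TemH is inactive.
With no repressor bound, *kosW* is transcribed.
So KosW is produced and active.
No repressor is bound and KosW is active, so *morU* is transcribed.
So MorU is produced and active.
No repressor is bound and MorU is active, so *mibP* is transcribed.
So MibP is produced and active.
Activator MibP is present, so *dulU* is transcribed.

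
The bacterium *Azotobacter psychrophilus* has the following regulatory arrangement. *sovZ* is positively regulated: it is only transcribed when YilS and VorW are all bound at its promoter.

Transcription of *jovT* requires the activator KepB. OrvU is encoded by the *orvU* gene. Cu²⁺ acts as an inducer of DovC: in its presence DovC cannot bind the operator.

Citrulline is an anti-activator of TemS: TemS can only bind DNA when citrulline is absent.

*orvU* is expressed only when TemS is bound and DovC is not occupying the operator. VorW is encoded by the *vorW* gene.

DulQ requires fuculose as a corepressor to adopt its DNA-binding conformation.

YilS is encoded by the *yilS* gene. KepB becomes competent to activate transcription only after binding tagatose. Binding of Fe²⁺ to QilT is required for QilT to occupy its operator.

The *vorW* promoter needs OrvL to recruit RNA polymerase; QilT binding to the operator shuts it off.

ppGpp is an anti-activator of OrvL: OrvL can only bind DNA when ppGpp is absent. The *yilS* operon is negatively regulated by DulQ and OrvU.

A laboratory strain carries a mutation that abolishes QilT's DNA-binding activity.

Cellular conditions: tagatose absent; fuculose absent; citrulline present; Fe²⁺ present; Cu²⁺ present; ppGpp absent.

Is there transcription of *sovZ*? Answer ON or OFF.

Fuculose is absent, so DulQ is inactive.
Cu²⁺ is present, so DovC is inactive.
Citrulline is present, so TemS is inactive.
Required activator TemS is absent, so *orvU* is not transcribed.
So OrvU is not produced.
With no repressor bound, *yilS* is transcribed.
So YilS is produced and active.
ppGpp is absent, so OrvL is active.
QilT is non-functional in this strain, so it has no effect.
No repressor is bound and OrvL is active, so *vorW* is transcribed.
So VorW is produced and active.
No repressor is bound and YilS and VorW are active, so *sovZ* is transcribed.

ON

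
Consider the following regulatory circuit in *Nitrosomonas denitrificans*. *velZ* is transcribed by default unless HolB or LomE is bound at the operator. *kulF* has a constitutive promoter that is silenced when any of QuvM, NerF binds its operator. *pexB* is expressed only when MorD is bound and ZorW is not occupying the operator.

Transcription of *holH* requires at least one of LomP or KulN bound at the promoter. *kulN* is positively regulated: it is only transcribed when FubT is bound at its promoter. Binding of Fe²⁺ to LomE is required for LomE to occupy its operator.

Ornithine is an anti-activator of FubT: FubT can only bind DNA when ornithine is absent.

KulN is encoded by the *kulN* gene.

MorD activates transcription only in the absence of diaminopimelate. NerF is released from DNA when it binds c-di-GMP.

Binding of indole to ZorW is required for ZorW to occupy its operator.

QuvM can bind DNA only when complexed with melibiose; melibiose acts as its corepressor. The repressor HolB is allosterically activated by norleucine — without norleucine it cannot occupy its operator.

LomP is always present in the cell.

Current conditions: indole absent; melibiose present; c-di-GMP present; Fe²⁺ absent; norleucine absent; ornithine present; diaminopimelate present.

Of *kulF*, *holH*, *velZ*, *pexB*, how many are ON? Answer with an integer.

Melibiose is present, so QuvM is active.
c-di-GMP is present, so NerF is inactive.
With repressor QuvM bound, *kulF* is not transcribed.
→ *kulF* is OFF.
LomP is produced constitutively and is active.
Ornithine is present, so FubT is inactive.
Required activator FubT is absent, so *kulN* is not transcribed.
So KulN is not produced.
Activator LomP is present, so *holH* is transcribed.
→ *holH* is ON.
Norleucine is absent, so HolB is inactive.
Fe²⁺ is absent, so LomE is inactive.
With no repressor bound, *velZ* is transcribed.
→ *velZ* is ON.
Indole is absent, so ZorW is inactive.
Diaminopimelate is present, so MorD is inactive.
Required activator MorD is absent, so *pexB* is not transcribed.
→ *pexB* is OFF.
2 of the 4 genes are transcribed.

2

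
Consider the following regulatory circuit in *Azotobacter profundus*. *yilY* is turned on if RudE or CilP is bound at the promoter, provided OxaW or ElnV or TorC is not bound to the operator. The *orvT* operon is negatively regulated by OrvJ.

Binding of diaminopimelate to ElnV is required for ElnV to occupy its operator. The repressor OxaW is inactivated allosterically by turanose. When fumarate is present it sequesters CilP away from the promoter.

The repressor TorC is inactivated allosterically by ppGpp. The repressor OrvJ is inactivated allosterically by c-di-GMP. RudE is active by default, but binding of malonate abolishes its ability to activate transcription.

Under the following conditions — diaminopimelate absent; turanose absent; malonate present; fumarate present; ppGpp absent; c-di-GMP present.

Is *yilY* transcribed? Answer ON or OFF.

OFF

Malonate is present, so RudE is inactive.
Turanose is absent, so OxaW is active.
Diaminopimelate is absent, so ElnV is inactive.
Fumarate is present, so CilP is inactive.
ppGpp is absent, so TorC is active.
With repressor OxaW bound, *yilY* is not transcribed.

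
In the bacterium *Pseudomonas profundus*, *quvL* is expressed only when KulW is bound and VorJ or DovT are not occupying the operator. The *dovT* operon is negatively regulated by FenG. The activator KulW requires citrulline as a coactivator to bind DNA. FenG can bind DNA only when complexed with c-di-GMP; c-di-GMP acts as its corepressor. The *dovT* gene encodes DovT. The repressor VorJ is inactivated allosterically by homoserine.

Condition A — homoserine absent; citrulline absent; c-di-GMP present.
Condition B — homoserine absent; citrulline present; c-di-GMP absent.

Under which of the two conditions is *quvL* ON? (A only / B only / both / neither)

neither

Condition A:
Homoserine is absent, so VorJ is active.
Citrulline is absent, so KulW is inactive.
c-di-GMP is present, so FenG is active.
With repressor FenG bound, *dovT* is not transcribed.
So DovT is not produced.
With repressor VorJ bound, *quvL* is not transcribed.
→ *quvL* is OFF in A.
Condition B:
Homoserine is absent, so VorJ is active.
Citrulline is present, so KulW is active.
c-di-GMP is absent, so FenG is inactive.
With no repressor bound, *dovT* is transcribed.
So DovT is produced and active.
With repressor VorJ bound, *quvL* is not transcribed.
→ *quvL* is OFF in B.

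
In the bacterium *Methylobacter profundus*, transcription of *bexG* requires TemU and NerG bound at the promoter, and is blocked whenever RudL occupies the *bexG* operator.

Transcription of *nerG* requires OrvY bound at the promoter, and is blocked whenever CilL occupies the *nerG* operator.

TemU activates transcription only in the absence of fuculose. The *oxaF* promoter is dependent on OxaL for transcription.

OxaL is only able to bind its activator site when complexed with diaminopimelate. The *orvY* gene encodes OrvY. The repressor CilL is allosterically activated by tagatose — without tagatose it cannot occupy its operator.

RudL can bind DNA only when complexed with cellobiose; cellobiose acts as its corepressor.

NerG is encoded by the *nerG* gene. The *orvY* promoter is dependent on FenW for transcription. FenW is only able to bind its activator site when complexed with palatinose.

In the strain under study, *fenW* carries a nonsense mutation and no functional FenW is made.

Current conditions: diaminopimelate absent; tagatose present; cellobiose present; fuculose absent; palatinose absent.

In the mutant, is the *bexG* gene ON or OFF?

OFF

Fuculose is absent, so TemU is active.
FenW is non-functional in this strain, so it has no effect.
Required activator FenW is absent, so *orvY* is not transcribed.
So OrvY is not produced.
Tagatose is present, so CilL is active.
With repressor CilL bound, *nerG* is not transcribed.
So NerG is not produced.
Cellobiose is present, so RudL is active.
With repressor RudL bound, *bexG* is not transcribed.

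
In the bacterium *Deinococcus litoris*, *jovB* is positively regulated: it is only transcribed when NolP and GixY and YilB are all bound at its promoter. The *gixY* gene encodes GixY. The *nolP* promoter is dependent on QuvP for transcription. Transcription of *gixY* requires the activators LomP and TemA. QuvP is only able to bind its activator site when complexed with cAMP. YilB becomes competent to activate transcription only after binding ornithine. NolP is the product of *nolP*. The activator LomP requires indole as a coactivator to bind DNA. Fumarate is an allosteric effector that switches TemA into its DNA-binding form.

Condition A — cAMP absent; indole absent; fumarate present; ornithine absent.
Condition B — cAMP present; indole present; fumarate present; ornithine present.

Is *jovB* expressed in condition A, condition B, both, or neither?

B only

Condition A:
cAMP is absent, so QuvP is inactive.
Required activator QuvP is absent, so *nolP* is not transcribed.
So NolP is not produced.
Indole is absent, so LomP is inactive.
Fumarate is present, so TemA is active.
Required activator LomP is absent, so *gixY* is not transcribed.
So GixY is not produced.
Ornithine is absent, so YilB is inactive.
Required activator NolP is absent, so *jovB* is not transcribed.
→ *jovB* is OFF in A.
Condition B:
cAMP is present, so QuvP is active.
No repressor is bound and QuvP is active, so *nolP* is transcribed.
So NolP is produced and active.
Indole is present, so LomP is active.
Fumarate is present, so TemA is active.
No repressor is bound and LomP and TemA are active, so *gixY* is transcribed.
So GixY is produced and active.
Ornithine is present, so YilB is active.
No repressor is bound and NolP and GixY and YilB are active, so *jovB* is transcribed.
→ *jovB* is ON in B.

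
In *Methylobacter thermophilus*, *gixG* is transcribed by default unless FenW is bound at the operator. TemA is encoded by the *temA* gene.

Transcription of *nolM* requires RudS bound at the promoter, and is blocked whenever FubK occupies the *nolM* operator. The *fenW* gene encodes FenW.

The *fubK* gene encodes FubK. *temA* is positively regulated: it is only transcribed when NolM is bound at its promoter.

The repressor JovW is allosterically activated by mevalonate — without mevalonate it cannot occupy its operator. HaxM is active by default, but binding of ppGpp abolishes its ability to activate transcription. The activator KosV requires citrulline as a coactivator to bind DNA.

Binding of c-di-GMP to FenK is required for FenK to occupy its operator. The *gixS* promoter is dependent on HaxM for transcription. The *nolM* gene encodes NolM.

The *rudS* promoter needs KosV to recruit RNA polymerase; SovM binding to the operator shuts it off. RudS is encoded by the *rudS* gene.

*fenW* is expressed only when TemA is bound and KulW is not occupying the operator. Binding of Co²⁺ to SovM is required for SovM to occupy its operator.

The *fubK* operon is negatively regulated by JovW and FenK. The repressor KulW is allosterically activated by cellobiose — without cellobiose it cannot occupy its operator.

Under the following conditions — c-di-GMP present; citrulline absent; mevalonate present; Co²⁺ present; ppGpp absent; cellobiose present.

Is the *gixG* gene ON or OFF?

Co²⁺ is present, so SovM is active.
Citrulline is absent, so KosV is inactive.
With repressor SovM bound, *rudS* is not transcribed.
So RudS is not produced.
Mevalonate is present, so JovW is active.
c-di-GMP is present, so FenK is active.
With repressor JovW bound, *fubK* is not transcribed.
So FubK is not produced.
Required activator RudS is absent, so *nolM* is not transcribed.
So NolM is not produced.
Required activator NolM is absent, so *temA* is not transcribed.
So TemA is not produced.
Cellobiose is present, so KulW is active.
With repressor KulW bound, *fenW* is not transcribed.
So FenW is not produced.
With no repressor bound, *gixG* is transcribed.

ON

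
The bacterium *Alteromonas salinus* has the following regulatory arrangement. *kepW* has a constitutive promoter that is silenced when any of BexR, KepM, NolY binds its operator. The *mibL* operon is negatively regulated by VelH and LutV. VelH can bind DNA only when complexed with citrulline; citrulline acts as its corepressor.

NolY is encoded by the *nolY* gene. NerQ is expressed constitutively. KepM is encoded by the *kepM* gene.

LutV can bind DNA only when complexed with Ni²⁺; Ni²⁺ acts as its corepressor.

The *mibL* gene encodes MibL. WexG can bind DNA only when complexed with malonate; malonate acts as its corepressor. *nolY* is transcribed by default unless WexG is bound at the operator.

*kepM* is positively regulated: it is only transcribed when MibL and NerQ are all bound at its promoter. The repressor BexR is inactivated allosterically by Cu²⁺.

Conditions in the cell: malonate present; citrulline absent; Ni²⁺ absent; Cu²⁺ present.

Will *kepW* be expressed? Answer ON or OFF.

OFF

Cu²⁺ is present, so BexR is inactive.
Citrulline is absent, so VelH is inactive.
Ni²⁺ is absent, so LutV is inactive.
With no repressor bound, *mibL* is transcribed.
So MibL is produced and active.
NerQ is produced constitutively and is active.
No repressor is bound and MibL and NerQ are active, so *kepM* is transcribed.
So KepM is produced and active.
Malonate is present, so WexG is active.
With repressor WexG bound, *nolY* is not transcribed.
So NolY is not produced.
With repressor KepM bound, *kepW* is not transcribed.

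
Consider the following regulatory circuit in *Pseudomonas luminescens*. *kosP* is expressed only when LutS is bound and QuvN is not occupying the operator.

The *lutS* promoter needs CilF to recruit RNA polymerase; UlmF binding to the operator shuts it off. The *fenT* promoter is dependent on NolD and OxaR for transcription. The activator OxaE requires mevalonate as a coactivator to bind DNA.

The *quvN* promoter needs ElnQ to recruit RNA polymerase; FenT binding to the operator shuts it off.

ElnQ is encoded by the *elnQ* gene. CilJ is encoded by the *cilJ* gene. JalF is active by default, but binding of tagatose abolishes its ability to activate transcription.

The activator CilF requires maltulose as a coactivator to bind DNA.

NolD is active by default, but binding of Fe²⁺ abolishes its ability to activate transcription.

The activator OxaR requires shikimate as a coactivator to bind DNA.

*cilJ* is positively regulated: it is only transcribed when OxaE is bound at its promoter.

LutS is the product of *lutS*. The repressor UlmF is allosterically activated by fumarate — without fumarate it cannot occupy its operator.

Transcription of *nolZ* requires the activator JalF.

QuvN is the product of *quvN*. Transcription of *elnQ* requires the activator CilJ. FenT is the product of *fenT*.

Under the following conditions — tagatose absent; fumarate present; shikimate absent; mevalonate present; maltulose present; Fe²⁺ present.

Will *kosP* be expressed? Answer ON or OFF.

Fe²⁺ is present, so NolD is inactive.
Shikimate is absent, so OxaR is inactive.
Required activator NolD is absent, so *fenT* is not transcribed.
So FenT is not produced.
Mevalonate is present, so OxaE is active.
No repressor is bound and OxaE is active, so *cilJ* is transcribed.
So CilJ is produced and active.
No repressor is bound and CilJ is active, so *elnQ* is transcribed.
So ElnQ is produced and active.
No repressor is bound and ElnQ is active, so *quvN* is transcribed.
So QuvN is produced and active.
Fumarate is present, so UlmF is active.
Maltulose is present, so CilF is active.
With repressor UlmF bound, *lutS* is not transcribed.
So LutS is not produced.
With repressor QuvN bound, *kosP* is not transcribed.

OFF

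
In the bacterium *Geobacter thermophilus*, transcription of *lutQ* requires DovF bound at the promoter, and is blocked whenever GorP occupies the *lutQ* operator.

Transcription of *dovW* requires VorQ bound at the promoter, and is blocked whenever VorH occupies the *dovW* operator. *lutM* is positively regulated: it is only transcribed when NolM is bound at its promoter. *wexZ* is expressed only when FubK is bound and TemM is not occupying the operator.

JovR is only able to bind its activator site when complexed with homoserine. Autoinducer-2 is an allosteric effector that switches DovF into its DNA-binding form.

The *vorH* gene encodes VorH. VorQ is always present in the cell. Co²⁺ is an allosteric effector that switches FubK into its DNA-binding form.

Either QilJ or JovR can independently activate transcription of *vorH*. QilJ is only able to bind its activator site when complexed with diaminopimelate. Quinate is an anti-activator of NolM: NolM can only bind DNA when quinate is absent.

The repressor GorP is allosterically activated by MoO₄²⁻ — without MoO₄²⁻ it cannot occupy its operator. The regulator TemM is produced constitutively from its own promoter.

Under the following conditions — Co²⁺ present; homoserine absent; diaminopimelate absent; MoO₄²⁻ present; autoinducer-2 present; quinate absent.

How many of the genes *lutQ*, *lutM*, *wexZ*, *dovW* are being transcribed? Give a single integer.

Autoinducer-2 is present, so DovF is active.
MoO₄²⁻ is present, so GorP is active.
With repressor GorP bound, *lutQ* is not transcribed.
→ *lutQ* is OFF.
Quinate is absent, so NolM is active.
No repressor is bound and NolM is active, so *lutM* is transcribed.
→ *lutM* is ON.
Co²⁺ is present, so FubK is active.
TemM is produced constitutively and is active.
With repressor TemM bound, *wexZ* is not transcribed.
→ *wexZ* is OFF.
VorQ is produced constitutively and is active.
Diaminopimelate is absent, so QilJ is inactive.
Homoserine is absent, so JovR is inactive.
No activator is available at the *vorH* promoter, so *vorH* is not transcribed.
So VorH is not produced.
No repressor is bound and VorQ is active, so *dovW* is transcribed.
→ *dovW* is ON.
2 of the 4 genes are transcribed.

2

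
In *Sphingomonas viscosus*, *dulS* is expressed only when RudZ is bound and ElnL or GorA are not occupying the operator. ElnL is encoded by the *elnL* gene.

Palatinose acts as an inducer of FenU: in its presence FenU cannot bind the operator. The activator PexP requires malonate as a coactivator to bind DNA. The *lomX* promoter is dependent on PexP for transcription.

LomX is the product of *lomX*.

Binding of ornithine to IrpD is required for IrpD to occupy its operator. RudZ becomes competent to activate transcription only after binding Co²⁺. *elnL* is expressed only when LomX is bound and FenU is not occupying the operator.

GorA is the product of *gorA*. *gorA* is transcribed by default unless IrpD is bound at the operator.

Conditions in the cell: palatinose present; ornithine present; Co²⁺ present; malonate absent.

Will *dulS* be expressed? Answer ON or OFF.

Co²⁺ is present, so RudZ is active.
Malonate is absent, so PexP is inactive.
Required activator PexP is absent, so *lomX* is not transcribed.
So LomX is not produced.
Palatinose is present, so FenU is inactive.
Required activator LomX is absent, so *elnL* is not transcribed.
So ElnL is not produced.
Ornithine is present, so IrpD is active.
With repressor IrpD bound, *gorA* is not transcribed.
So GorA is not produced.
No repressor is bound and RudZ is active, so *dulS* is transcribed.

ON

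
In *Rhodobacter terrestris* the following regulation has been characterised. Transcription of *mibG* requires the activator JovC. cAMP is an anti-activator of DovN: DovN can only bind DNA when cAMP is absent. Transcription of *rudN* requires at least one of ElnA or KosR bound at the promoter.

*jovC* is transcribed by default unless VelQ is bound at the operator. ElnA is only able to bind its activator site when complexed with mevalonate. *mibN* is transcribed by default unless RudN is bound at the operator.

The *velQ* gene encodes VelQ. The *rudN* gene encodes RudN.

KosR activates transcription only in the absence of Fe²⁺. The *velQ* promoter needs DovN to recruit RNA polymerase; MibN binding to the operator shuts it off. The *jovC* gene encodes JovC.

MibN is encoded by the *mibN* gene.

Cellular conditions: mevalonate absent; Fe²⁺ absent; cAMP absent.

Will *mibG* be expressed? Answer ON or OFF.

Mevalonate is absent, so ElnA is inactive.
Fe²⁺ is absent, so KosR is active.
Activator KosR is present, so *rudN* is transcribed.
So RudN is produced and active.
With repressor RudN bound, *mibN* is not transcribed.
So MibN is not produced.
cAMP is absent, so DovN is active.
No repressor is bound and DovN is active, so *velQ* is transcribed.
So VelQ is produced and active.
With repressor VelQ bound, *jovC* is not transcribed.
So JovC is not produced.
Required activator JovC is absent, so *mibG* is not transcribed.

OFF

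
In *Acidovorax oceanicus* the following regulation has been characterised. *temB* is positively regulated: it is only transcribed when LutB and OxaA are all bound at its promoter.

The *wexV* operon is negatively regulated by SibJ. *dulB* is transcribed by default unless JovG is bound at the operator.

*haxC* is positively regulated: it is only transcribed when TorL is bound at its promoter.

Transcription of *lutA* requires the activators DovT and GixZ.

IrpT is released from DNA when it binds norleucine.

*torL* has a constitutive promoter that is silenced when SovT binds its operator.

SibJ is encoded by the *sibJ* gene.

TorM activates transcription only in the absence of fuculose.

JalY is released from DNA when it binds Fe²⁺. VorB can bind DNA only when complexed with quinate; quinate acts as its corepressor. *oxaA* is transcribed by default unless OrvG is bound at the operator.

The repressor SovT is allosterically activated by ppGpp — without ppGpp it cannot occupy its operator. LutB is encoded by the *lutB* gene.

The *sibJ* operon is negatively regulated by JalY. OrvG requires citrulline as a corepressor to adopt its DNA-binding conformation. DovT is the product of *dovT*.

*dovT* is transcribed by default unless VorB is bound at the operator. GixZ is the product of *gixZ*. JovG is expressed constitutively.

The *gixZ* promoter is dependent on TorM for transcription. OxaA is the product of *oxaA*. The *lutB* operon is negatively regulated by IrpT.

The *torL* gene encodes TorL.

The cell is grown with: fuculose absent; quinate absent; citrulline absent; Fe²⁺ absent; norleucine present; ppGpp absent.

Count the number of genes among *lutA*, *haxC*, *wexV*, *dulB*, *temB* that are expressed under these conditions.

4

Quinate is absent, so VorB is inactive.
With no repressor bound, *dovT* is transcribed.
So DovT is produced and active.
Fuculose is absent, so TorM is active.
No repressor is bound and TorM is active, so *gixZ* is transcribed.
So GixZ is produced and active.
No repressor is bound and DovT and GixZ are active, so *lutA* is transcribed.
→ *lutA* is ON.
ppGpp is absent, so SovT is inactive.
With no repressor bound, *torL* is transcribed.
So TorL is produced and active.
No repressor is bound and TorL is active, so *haxC* is transcribed.
→ *haxC* is ON.
Fe²⁺ is absent, so JalY is active.
With repressor JalY bound, *sibJ* is not transcribed.
So SibJ is not produced.
With no repressor bound, *wexV* is transcribed.
→ *wexV* is ON.
JovG is produced constitutively and is active.
With repressor JovG bound, *dulB* is not transcribed.
→ *dulB* is OFF.
Norleucine is present, so IrpT is inactive.
With no repressor bound, *lutB* is transcribed.
So LutB is produced and active.
Citrulline is absent, so OrvG is inactive.
With no repressor bound, *oxaA* is transcribed.
So OxaA is produced and active.
No repressor is bound and LutB and OxaA are active, so *temB* is transcribed.
→ *temB* is ON.
4 of the 5 genes are transcribed.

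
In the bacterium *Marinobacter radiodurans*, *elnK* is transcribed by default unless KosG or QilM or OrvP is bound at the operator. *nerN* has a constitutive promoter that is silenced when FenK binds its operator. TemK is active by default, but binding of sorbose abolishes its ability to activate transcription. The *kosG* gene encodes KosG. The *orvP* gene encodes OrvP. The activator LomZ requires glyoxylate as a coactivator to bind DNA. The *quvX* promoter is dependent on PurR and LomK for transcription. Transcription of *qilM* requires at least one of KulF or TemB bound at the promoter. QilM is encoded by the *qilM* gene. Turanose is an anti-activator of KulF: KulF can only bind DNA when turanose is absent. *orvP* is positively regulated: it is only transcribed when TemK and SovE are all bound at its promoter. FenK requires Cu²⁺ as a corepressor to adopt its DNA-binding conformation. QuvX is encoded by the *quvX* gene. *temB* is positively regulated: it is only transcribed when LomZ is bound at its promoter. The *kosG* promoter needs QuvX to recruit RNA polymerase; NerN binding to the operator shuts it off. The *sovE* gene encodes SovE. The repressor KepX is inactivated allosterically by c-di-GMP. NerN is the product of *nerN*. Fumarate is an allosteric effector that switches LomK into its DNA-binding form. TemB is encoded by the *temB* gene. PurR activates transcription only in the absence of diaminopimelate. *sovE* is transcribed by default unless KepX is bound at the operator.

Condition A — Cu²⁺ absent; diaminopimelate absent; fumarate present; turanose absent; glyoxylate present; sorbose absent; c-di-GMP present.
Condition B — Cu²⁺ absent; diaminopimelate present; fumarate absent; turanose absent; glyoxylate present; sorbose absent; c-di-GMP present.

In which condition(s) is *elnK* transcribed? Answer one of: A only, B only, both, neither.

neither

Condition A:
Cu²⁺ is absent, so FenK is inactive.
With no repressor bound, *nerN* is transcribed.
So NerN is produced and active.
Diaminopimelate is absent, so PurR is active.
Fumarate is present, so LomK is active.
No repressor is bound and PurR and LomK are active, so *quvX* is transcribed.
So QuvX is produced and active.
With repressor NerN bound, *kosG* is not transcribed.
So KosG is not produced.
Turanose is absent, so KulF is active.
Glyoxylate is present, so LomZ is active.
No repressor is bound and LomZ is active, so *temB* is transcribed.
So TemB is produced and active.
Activator KulF is present, so *qilM* is transcribed.
So QilM is produced and active.
Sorbose is absent, so TemK is active.
c-di-GMP is present, so KepX is inactive.
With no repressor bound, *sovE* is transcribed.
So SovE is produced and active.
No repressor is bound and TemK and SovE are active, so *orvP* is transcribed.
So OrvP is produced and active.
With repressor QilM bound, *elnK* is not transcribed.
→ *elnK* is OFF in A.
Condition B:
Cu²⁺ is absent, so FenK is inactive.
With no repressor bound, *nerN* is transcribed.
So NerN is produced and active.
Diaminopimelate is present, so PurR is inactive.
Fumarate is absent, so LomK is inactive.
Required activator PurR is absent, so *quvX* is not transcribed.
So QuvX is not produced.
With repressor NerN bound, *kosG* is not transcribed.
So KosG is not produced.
Turanose is absent, so KulF is active.
Glyoxylate is present, so LomZ is active.
No repressor is bound and LomZ is active, so *temB* is transcribed.
So TemB is produced and active.
Activator KulF is present, so *qilM* is transcribed.
So QilM is produced and active.
Sorbose is absent, so TemK is active.
c-di-GMP is present, so KepX is inactive.
With no repressor bound, *sovE* is transcribed.
So SovE is produced and active.
No repressor is bound and TemK and SovE are active, so *orvP* is transcribed.
So OrvP is produced and active.
With repressor QilM bound, *elnK* is not transcribed.
→ *elnK* is OFF in B.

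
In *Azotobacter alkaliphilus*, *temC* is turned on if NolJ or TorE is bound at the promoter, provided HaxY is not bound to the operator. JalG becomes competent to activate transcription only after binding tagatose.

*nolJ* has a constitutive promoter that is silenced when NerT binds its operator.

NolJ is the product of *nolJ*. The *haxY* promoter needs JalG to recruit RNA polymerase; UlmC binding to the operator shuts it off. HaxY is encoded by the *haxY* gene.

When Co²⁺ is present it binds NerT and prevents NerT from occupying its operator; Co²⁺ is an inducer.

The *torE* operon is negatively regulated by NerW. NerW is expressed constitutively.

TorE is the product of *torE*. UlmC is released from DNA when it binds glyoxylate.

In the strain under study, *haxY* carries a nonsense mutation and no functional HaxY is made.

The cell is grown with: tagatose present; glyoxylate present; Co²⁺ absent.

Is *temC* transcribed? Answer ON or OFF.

OFF

Co²⁺ is absent, so NerT is active.
With repressor NerT bound, *nolJ* is not transcribed.
So NolJ is not produced.
NerW is produced constitutively and is active.
With repressor NerW bound, *torE* is not transcribed.
So TorE is not produced.
HaxY is non-functional in this strain, so it has no effect.
No activator is available at the *temC* promoter, so *temC* is not transcribed.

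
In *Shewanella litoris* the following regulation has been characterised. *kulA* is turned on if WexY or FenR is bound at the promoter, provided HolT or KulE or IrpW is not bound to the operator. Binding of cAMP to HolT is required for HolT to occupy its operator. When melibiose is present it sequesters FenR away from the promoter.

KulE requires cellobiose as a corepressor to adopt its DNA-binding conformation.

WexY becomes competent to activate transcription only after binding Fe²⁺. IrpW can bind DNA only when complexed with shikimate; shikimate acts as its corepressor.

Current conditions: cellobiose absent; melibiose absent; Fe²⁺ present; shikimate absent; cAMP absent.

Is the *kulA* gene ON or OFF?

ON

cAMP is absent, so HolT is inactive.
Fe²⁺ is present, so WexY is active.
Cellobiose is absent, so KulE is inactive.
Melibiose is absent, so FenR is active.
Shikimate is absent, so IrpW is inactive.
Activator WexY is present, so *kulA* is transcribed.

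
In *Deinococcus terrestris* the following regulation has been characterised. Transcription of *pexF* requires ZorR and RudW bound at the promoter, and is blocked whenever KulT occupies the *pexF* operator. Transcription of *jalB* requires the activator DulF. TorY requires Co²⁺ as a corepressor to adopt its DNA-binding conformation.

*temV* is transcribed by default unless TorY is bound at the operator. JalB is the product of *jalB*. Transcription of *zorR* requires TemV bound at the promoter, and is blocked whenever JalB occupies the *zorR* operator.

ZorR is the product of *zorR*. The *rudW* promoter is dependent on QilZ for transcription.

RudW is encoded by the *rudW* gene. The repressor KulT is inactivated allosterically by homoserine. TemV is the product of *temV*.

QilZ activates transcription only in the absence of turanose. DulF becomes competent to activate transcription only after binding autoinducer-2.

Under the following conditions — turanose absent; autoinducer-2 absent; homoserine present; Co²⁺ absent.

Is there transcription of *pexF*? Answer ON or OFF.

Autoinducer-2 is absent, so DulF is inactive.
Required activator DulF is absent, so *jalB* is not transcribed.
So JalB is not produced.
Co²⁺ is absent, so TorY is inactive.
With no repressor bound, *temV* is transcribed.
So TemV is produced and active.
No repressor is bound and TemV is active, so *zorR* is transcribed.
So ZorR is produced and active.
Turanose is absent, so QilZ is active.
No repressor is bound and QilZ is active, so *rudW* is transcribed.
So RudW is produced and active.
Homoserine is present, so KulT is inactive.
No repressor is bound and ZorR and RudW are active, so *pexF* is transcribed.

ON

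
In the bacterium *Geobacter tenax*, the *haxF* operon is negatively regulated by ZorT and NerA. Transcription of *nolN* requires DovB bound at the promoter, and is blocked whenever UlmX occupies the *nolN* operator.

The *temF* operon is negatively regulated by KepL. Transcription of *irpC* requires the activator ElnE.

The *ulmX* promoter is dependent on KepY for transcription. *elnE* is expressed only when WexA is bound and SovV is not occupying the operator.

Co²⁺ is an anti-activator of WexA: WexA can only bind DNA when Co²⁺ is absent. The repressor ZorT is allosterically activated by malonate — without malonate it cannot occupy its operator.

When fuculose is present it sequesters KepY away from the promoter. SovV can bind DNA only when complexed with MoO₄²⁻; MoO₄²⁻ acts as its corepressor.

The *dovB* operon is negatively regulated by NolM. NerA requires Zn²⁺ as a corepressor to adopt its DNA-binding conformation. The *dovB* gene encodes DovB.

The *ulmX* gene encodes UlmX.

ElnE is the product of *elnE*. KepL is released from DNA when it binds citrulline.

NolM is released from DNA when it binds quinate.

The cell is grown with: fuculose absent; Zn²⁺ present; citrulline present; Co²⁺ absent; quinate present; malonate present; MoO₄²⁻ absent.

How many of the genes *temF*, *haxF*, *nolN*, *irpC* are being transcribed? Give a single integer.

Citrulline is present, so KepL is inactive.
With no repressor bound, *temF* is transcribed.
→ *temF* is ON.
Malonate is present, so ZorT is active.
Zn²⁺ is present, so NerA is active.
With repressor ZorT bound, *haxF* is not transcribed.
→ *haxF* is OFF.
Quinate is present, so NolM is inactive.
With no repressor bound, *dovB* is transcribed.
So DovB is produced and active.
Fuculose is absent, so KepY is active.
No repressor is bound and KepY is active, so *ulmX* is transcribed.
So UlmX is produced and active.
With repressor UlmX bound, *nolN* is not transcribed.
→ *nolN* is OFF.
MoO₄²⁻ is absent, so SovV is inactive.
Co²⁺ is absent, so WexA is active.
No repressor is bound and WexA is active, so *elnE* is transcribed.
So ElnE is produced and active.
No repressor is bound and ElnE is active, so *irpC* is transcribed.
→ *irpC* is ON.
2 of the 4 genes are transcribed.

2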